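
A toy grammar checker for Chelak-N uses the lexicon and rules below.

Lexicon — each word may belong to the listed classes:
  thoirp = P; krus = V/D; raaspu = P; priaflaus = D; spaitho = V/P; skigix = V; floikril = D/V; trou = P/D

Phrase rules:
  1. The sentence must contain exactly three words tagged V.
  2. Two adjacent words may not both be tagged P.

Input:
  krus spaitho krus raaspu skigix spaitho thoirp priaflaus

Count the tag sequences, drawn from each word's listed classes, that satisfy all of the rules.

3

Candidates per position — 1:krus {V,D}; 2:spaitho {V,P}; 3:krus {V,D}; 4:raaspu {P}; 5:skigix {V}; 6:spaitho {V,P}; 7:thoirp {P}; 8:priaflaus {D}.
There are 16 candidate sequences in total.
The sequences that satisfy every rule: V P D P V V P D; D V D P V V P D; D P V P V V P D.
Count = 3.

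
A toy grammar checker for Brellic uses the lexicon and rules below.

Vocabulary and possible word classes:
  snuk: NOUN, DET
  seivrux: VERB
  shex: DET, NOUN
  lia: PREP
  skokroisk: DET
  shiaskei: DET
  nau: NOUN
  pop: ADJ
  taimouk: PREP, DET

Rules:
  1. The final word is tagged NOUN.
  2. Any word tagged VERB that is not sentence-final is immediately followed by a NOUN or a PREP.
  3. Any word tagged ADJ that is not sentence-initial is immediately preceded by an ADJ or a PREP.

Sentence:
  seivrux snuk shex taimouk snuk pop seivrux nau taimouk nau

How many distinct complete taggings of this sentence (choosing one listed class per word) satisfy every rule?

Candidates per position — 1:seivrux {VERB}; 2:snuk {NOUN,DET}; 3:shex {DET,NOUN}; 4:taimouk {PREP,DET}; 5:snuk {NOUN,DET}; 6:pop {ADJ}; 7:seivrux {VERB}; 8:nau {NOUN}; 9:taimouk {PREP,DET}; 10:nau {NOUN}.
There are 32 candidate sequences in total.
Rule 3 cannot be satisfied by any choice of tags from the lexicon.
So there is no consistent tagging.
Count = 0.

0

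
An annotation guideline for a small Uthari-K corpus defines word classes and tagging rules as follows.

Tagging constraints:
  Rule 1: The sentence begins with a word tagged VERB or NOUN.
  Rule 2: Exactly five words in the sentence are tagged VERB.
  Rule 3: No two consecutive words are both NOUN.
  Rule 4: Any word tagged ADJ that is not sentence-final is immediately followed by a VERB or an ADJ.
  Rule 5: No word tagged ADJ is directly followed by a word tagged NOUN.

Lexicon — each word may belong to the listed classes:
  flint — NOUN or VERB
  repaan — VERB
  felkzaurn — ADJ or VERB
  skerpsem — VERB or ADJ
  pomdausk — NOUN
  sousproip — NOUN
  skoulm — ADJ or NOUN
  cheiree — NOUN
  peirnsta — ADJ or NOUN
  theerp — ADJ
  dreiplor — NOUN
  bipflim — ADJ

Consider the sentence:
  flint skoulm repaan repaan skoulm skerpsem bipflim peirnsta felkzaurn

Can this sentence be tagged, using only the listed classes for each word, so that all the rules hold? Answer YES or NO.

Candidates per position — 1:flint {NOUN,VERB}; 2:skoulm {ADJ,NOUN}; 3:repaan {VERB}; 4:repaan {VERB}; 5:skoulm {ADJ,NOUN}; 6:skerpsem {VERB,ADJ}; 7:bipflim {ADJ}; 8:peirnsta {ADJ,NOUN}; 9:felkzaurn {ADJ,VERB}.
One satisfying assignment: VERB NOUN VERB VERB ADJ VERB ADJ ADJ VERB.
Rule-by-rule: rule 1 holds; rule 2 holds; rule 3 holds; rule 4 holds; rule 5 holds.

YES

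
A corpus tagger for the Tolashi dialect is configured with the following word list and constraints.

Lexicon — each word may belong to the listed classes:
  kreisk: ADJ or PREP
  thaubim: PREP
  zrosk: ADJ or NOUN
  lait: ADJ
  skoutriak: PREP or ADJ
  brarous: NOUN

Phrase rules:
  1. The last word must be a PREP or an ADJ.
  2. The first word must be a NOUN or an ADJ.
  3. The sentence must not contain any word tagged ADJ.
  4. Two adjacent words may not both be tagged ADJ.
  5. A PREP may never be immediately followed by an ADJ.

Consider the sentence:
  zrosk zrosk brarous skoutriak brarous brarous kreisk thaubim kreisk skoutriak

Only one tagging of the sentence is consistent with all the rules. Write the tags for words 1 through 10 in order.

Candidates per position — 1:zrosk {ADJ,NOUN}; 2:zrosk {ADJ,NOUN}; 3:brarous {NOUN}; 4:skoutriak {PREP,ADJ}; 5:brarous {NOUN}; 6:brarous {NOUN}; 7:kreisk {ADJ,PREP}; 8:thaubim {PREP}; 9:kreisk {ADJ,PREP}; 10:skoutriak {PREP,ADJ}.
At position 1, choosing ADJ makes rule 3 impossible to satisfy; hence NOUN.
At position 2, choosing ADJ makes rule 3 impossible to satisfy; hence NOUN.
At position 4, choosing ADJ makes rule 3 impossible to satisfy; hence PREP.
At position 7, choosing ADJ makes rule 3 impossible to satisfy; hence PREP.
At position 9, choosing ADJ makes rule 3 impossible to satisfy; hence PREP.
At position 10, choosing ADJ makes rule 3 impossible to satisfy; hence PREP.
The only consistent sequence is: NOUN NOUN NOUN PREP NOUN NOUN PREP PREP PREP PREP.
Rule-by-rule: rule 1 ✓; rule 2 ✓; rule 3 ✓; rule 4 ✓; rule 5 ✓.

NOUN NOUN NOUN PREP NOUN NOUN PREP PREP PREP PREP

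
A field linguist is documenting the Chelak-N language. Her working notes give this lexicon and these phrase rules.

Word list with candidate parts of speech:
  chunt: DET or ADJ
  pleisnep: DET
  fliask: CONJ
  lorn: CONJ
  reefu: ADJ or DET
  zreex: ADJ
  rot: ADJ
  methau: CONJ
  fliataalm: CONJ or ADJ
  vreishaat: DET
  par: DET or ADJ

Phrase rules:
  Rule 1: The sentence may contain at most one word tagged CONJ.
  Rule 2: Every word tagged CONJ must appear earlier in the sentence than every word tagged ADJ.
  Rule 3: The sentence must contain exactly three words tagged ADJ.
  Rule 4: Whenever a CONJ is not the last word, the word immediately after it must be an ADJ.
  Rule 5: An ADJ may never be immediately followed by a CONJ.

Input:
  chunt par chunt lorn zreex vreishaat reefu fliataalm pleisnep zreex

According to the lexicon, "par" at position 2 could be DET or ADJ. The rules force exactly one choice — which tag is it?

DET

Candidates per position — 1:chunt {DET,ADJ}; 2:par {DET,ADJ}; 3:chunt {DET,ADJ}; 4:lorn {CONJ}; 5:zreex {ADJ}; 6:vreishaat {DET}; 7:reefu {ADJ,DET}; 8:fliataalm {CONJ,ADJ}; 9:pleisnep {DET}; 10:zreex {ADJ}.
Word 1 cannot be ADJ — rule 2 would then fail for every completion. It is DET.
Word 2 cannot be ADJ — rule 2 would then fail for every completion. It is DET.
Word 3 cannot be ADJ — rule 2 would then fail for every completion. It is DET.
Word 8 cannot be CONJ — rule 1 would then fail for every completion. It is ADJ.
Word 7 cannot be ADJ — rule 3 would then fail for every completion. It is DET.
The only consistent sequence is: DET DET DET CONJ ADJ DET DET ADJ DET ADJ.
Checking: rule 1 satisfied; rule 2 satisfied; rule 3 satisfied; rule 4 satisfied; rule 5 satisfied.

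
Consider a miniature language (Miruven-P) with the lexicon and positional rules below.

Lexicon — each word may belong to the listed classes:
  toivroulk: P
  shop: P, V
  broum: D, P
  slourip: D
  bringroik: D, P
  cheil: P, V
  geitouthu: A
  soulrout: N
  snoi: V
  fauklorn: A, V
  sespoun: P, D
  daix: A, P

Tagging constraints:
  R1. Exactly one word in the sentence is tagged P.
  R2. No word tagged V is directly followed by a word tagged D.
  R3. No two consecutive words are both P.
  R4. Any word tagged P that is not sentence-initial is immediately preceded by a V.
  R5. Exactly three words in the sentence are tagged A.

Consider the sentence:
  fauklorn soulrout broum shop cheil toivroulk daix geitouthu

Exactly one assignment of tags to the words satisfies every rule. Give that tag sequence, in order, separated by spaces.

A N D V V P A A

Candidates per position — 1:fauklorn {A,V}; 2:soulrout {N}; 3:broum {D,P}; 4:shop {P,V}; 5:cheil {P,V}; 6:toivroulk {P}; 7:daix {A,P}; 8:geitouthu {A}.
Position 1: tagging it V would leave rule 5 unsatisfiable, so it must be A.
Position 3: tagging it P would leave rule 1 unsatisfiable, so it must be D.
Position 4: tagging it P would leave rule 1 unsatisfiable, so it must be V.
Position 5: tagging it P would leave rule 1 unsatisfiable, so it must be V.
Position 7: tagging it P would leave rule 1 unsatisfiable, so it must be A.
The unique satisfying tagging is: A N D V V P A A.
Rule-by-rule: rule 1 satisfied; rule 2 satisfied; rule 3 satisfied; rule 4 satisfied; rule 5 satisfied.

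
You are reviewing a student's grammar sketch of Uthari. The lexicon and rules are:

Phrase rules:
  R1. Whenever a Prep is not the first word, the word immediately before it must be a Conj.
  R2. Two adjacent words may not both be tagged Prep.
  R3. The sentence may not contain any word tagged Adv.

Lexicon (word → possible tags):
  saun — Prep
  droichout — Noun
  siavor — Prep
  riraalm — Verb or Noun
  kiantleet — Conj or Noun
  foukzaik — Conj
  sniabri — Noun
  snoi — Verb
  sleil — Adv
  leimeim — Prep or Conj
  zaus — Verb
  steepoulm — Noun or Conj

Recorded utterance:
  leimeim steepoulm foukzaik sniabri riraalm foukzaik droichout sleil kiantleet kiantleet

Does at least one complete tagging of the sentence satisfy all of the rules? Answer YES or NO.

NO

Candidates per position — 1:leimeim {Prep,Conj}; 2:steepoulm {Noun,Conj}; 3:foukzaik {Conj}; 4:sniabri {Noun}; 5:riraalm {Verb,Noun}; 6:foukzaik {Conj}; 7:droichout {Noun}; 8:sleil {Adv}; 9:kiantleet {Conj,Noun}; 10:kiantleet {Conj,Noun}.
Rule 3 cannot be satisfied by any choice of tags from the lexicon.
So there is no consistent tagging.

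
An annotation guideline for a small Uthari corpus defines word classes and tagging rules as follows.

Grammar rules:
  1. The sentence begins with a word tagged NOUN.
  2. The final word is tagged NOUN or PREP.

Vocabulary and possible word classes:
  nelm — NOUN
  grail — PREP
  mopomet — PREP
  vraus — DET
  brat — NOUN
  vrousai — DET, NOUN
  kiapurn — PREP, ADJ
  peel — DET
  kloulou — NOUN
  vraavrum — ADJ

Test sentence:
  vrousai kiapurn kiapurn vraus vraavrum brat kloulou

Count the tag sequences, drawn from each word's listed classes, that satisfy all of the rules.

4

Candidates per position — 1:vrousai {DET,NOUN}; 2:kiapurn {PREP,ADJ}; 3:kiapurn {PREP,ADJ}; 4:vraus {DET}; 5:vraavrum {ADJ}; 6:brat {NOUN}; 7:kloulou {NOUN}.
There are 8 candidate sequences in total.
The sequences that satisfy every rule: NOUN PREP PREP DET ADJ NOUN NOUN; NOUN PREP ADJ DET ADJ NOUN NOUN; NOUN ADJ PREP DET ADJ NOUN NOUN; NOUN ADJ ADJ DET ADJ NOUN NOUN.
Count = 4.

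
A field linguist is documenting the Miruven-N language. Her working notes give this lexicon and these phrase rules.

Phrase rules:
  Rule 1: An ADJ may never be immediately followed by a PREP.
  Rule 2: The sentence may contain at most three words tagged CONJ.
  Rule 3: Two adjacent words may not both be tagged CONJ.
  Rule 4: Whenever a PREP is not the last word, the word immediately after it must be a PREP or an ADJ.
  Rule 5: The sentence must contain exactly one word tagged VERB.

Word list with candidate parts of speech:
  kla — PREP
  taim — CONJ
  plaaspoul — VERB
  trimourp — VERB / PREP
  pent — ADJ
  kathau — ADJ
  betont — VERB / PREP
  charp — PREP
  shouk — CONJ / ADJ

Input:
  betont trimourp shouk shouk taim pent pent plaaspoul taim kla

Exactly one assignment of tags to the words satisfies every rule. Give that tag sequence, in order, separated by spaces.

Candidates per position — 1:betont {VERB,PREP}; 2:trimourp {VERB,PREP}; 3:shouk {CONJ,ADJ}; 4:shouk {CONJ,ADJ}; 5:taim {CONJ}; 6:pent {ADJ}; 7:pent {ADJ}; 8:plaaspoul {VERB}; 9:taim {CONJ}; 10:kla {PREP}.
Position 1: tagging it VERB would leave rule 5 unsatisfiable, so it must be PREP.
Position 2: tagging it VERB would leave rule 4 unsatisfiable, so it must be PREP.
Position 3: tagging it CONJ would leave rule 4 unsatisfiable, so it must be ADJ.
Position 4: tagging it CONJ would leave rule 3 unsatisfiable, so it must be ADJ.
The unique satisfying tagging is: PREP PREP ADJ ADJ CONJ ADJ ADJ VERB CONJ PREP.
Verifying each rule — rule 1 satisfied; rule 2 satisfied; rule 3 satisfied; rule 4 satisfied; rule 5 satisfied.

PREP PREP ADJ ADJ CONJ ADJ ADJ VERB CONJ PREP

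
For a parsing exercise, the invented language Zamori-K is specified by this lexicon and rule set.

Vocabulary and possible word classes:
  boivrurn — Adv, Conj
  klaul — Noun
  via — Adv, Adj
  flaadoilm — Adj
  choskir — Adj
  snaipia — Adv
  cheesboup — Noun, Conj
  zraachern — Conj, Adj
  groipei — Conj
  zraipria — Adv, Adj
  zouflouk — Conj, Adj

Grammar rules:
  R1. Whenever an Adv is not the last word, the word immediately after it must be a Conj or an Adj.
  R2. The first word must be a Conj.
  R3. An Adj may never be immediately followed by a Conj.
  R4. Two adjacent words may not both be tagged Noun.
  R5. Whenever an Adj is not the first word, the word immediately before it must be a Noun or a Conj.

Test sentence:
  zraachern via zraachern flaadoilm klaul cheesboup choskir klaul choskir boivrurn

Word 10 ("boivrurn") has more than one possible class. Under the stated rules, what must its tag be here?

Candidates per position — 1:zraachern {Conj,Adj}; 2:via {Adv,Adj}; 3:zraachern {Conj,Adj}; 4:flaadoilm {Adj}; 5:klaul {Noun}; 6:cheesboup {Noun,Conj}; 7:choskir {Adj}; 8:klaul {Noun}; 9:choskir {Adj}; 10:boivrurn {Adv,Conj}.
Position 1: Adj is ruled out by rule 2; that leaves Conj.
Position 3: Adj is ruled out by rule 5; that leaves Conj.
Position 6: Noun is ruled out by rule 4; that leaves Conj.
Position 10: Conj is ruled out by rule 3; that leaves Adv.
Position 2: Adj is ruled out by rule 3; that leaves Adv.
The unique satisfying tagging is: Conj Adv Conj Adj Noun Conj Adj Noun Adj Adv.
Verifying each rule — rule 1 ✓; rule 2 ✓; rule 3 ✓; rule 4 ✓; rule 5 ✓.

Adv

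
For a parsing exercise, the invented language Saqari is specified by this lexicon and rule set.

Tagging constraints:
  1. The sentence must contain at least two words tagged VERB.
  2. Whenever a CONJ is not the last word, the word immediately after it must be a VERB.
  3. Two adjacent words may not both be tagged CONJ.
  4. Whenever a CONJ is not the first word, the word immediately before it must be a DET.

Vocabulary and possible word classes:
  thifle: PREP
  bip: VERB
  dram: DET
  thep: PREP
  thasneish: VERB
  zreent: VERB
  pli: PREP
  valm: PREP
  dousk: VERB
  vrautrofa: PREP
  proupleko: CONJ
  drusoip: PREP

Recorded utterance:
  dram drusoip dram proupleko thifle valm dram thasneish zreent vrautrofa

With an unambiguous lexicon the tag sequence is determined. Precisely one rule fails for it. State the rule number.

2

Fixed tagging: DET PREP DET CONJ PREP PREP DET VERB VERB PREP.
Checking each rule: R1 ok, R2 fails, R3 ok, R4 ok.
Only rule 2 fails.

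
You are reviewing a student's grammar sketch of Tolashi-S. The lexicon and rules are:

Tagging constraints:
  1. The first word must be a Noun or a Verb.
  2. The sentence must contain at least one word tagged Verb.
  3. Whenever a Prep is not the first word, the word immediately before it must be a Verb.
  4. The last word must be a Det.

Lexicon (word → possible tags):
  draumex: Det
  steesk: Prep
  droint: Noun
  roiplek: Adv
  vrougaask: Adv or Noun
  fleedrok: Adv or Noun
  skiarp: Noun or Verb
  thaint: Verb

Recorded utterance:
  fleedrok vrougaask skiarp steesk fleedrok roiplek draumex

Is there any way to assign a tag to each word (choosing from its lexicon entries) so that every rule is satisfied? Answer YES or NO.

Candidates per position — 1:fleedrok {Adv,Noun}; 2:vrougaask {Adv,Noun}; 3:skiarp {Noun,Verb}; 4:steesk {Prep}; 5:fleedrok {Adv,Noun}; 6:roiplek {Adv}; 7:draumex {Det}.
One satisfying assignment: Noun Adv Verb Prep Noun Adv Det.
Verifying each rule — rule 1 satisfied; rule 2 satisfied; rule 3 satisfied; rule 4 satisfied.

YES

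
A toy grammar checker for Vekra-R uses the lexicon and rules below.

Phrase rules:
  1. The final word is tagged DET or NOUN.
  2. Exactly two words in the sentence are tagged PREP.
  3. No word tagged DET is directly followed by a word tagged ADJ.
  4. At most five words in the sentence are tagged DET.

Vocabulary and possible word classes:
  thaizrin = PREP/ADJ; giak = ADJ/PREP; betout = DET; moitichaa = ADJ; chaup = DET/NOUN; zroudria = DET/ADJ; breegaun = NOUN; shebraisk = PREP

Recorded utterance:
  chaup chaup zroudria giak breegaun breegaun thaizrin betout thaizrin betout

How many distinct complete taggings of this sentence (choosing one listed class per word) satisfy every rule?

Candidates per position — 1:chaup {DET,NOUN}; 2:chaup {DET,NOUN}; 3:zroudria {DET,ADJ}; 4:giak {ADJ,PREP}; 5:breegaun {NOUN}; 6:breegaun {NOUN}; 7:thaizrin {PREP,ADJ}; 8:betout {DET}; 9:thaizrin {PREP,ADJ}; 10:betout {DET}.
There are 64 candidate sequences in total.
Checking each against the rules leaves 8 sequences.
Count = 8.

8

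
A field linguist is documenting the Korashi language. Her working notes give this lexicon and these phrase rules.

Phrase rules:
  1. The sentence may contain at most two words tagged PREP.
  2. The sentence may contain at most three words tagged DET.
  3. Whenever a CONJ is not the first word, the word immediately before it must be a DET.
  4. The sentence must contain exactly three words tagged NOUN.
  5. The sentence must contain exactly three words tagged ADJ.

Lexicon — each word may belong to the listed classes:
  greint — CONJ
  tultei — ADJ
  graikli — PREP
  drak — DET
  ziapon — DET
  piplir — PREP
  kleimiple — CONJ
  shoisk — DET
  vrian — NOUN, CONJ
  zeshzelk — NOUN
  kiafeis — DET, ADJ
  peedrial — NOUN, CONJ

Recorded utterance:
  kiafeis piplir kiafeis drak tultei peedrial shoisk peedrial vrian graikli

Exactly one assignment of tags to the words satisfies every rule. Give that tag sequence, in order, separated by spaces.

Candidates per position — 1:kiafeis {DET,ADJ}; 2:piplir {PREP}; 3:kiafeis {DET,ADJ}; 4:drak {DET}; 5:tultei {ADJ}; 6:peedrial {NOUN,CONJ}; 7:shoisk {DET}; 8:peedrial {NOUN,CONJ}; 9:vrian {NOUN,CONJ}; 10:graikli {PREP}.
Position 1: tagging it DET would leave rule 5 unsatisfiable, so it must be ADJ.
Position 3: tagging it DET would leave rule 5 unsatisfiable, so it must be ADJ.
Position 6: tagging it CONJ would leave rule 3 unsatisfiable, so it must be NOUN.
Position 8: tagging it CONJ would leave rule 4 unsatisfiable, so it must be NOUN.
Position 9: tagging it CONJ would leave rule 3 unsatisfiable, so it must be NOUN.
The only consistent sequence is: ADJ PREP ADJ DET ADJ NOUN DET NOUN NOUN PREP.
Rule-by-rule: rule 1 holds; rule 2 holds; rule 3 holds; rule 4 holds; rule 5 holds.

ADJ PREP ADJ DET ADJ NOUN DET NOUN NOUN PREP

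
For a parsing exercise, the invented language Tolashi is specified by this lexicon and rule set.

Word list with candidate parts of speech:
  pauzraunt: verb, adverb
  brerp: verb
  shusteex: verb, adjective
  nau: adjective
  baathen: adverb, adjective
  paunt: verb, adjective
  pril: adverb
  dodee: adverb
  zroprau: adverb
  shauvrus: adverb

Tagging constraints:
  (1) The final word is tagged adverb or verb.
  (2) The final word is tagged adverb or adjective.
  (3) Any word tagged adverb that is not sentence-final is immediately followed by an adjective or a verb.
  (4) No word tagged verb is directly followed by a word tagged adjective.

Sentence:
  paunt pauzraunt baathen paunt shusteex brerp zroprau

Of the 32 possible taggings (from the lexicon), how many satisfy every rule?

Candidates per position — 1:paunt {verb,adjective}; 2:pauzraunt {verb,adverb}; 3:baathen {adverb,adjective}; 4:paunt {verb,adjective}; 5:shusteex {verb,adjective}; 6:brerp {verb}; 7:zroprau {adverb}.
There are 32 candidate sequences in total.
Checking each against the rules leaves 12 sequences.
Count = 12.

12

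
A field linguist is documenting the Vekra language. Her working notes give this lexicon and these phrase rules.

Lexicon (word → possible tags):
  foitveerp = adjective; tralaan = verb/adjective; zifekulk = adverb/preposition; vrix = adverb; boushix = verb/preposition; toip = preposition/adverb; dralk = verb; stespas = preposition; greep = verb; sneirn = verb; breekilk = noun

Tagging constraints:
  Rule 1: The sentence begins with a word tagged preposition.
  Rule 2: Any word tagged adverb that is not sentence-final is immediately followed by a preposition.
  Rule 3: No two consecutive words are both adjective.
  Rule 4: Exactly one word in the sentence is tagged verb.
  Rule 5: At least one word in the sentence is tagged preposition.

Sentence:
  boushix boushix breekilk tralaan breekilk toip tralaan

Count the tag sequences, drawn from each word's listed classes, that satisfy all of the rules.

3

Candidates per position — 1:boushix {verb,preposition}; 2:boushix {verb,preposition}; 3:breekilk {noun}; 4:tralaan {verb,adjective}; 5:breekilk {noun}; 6:toip {preposition,adverb}; 7:tralaan {verb,adjective}.
There are 32 candidate sequences in total.
The sequences that satisfy every rule: preposition verb noun adjective noun preposition adjective; preposition preposition noun verb noun preposition adjective; preposition preposition noun adjective noun preposition verb.
Count = 3.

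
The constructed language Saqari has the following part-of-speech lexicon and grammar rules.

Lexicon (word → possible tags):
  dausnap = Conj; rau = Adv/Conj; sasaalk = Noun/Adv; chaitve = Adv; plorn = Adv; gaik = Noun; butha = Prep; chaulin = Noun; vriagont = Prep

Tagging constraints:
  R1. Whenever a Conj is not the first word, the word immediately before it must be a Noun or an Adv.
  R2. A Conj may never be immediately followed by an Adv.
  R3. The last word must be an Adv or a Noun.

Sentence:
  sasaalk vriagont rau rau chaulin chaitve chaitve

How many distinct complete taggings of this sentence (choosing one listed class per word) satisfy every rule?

4

Candidates per position — 1:sasaalk {Noun,Adv}; 2:vriagont {Prep}; 3:rau {Adv,Conj}; 4:rau {Adv,Conj}; 5:chaulin {Noun}; 6:chaitve {Adv}; 7:chaitve {Adv}.
There are 8 candidate sequences in total.
The sequences that satisfy every rule: Noun Prep Adv Adv Noun Adv Adv; Noun Prep Adv Conj Noun Adv Adv; Adv Prep Adv Adv Noun Adv Adv; Adv Prep Adv Conj Noun Adv Adv.
Count = 4.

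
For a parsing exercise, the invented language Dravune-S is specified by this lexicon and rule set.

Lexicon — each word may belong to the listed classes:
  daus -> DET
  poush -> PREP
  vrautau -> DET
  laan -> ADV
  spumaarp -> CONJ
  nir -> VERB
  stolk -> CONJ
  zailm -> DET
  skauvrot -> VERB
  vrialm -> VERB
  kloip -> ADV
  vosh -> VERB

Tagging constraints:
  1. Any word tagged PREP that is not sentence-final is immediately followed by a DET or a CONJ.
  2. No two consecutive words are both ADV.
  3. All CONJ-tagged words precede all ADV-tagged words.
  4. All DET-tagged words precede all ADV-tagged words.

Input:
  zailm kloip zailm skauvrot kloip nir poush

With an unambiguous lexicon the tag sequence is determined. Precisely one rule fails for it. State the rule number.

4

Fixed tagging: DET ADV DET VERB ADV VERB PREP.
Checking each rule: R1 holds, R2 holds, R3 holds, R4 violated.
Only rule 4 fails.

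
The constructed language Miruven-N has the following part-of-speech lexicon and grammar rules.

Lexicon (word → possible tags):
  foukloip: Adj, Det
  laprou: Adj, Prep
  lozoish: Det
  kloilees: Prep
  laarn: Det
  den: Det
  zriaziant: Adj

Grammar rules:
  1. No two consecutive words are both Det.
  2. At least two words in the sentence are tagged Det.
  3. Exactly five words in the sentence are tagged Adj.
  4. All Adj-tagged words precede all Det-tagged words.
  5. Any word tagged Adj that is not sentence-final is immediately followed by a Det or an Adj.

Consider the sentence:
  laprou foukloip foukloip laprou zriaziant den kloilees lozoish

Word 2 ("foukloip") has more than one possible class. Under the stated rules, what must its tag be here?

Candidates per position — 1:laprou {Adj,Prep}; 2:foukloip {Adj,Det}; 3:foukloip {Adj,Det}; 4:laprou {Adj,Prep}; 5:zriaziant {Adj}; 6:den {Det}; 7:kloilees {Prep}; 8:lozoish {Det}.
Word 1 cannot be Prep — rule 3 would then fail for every completion. It is Adj.
Word 2 cannot be Det — rule 3 would then fail for every completion. It is Adj.
Word 3 cannot be Det — rule 3 would then fail for every completion. It is Adj.
Word 4 cannot be Prep — rule 3 would then fail for every completion. It is Adj.
So the tagging must be: Adj Adj Adj Adj Adj Det Prep Det.
Check: rule 1 holds; rule 2 holds; rule 3 holds; rule 4 holds; rule 5 holds.

Adj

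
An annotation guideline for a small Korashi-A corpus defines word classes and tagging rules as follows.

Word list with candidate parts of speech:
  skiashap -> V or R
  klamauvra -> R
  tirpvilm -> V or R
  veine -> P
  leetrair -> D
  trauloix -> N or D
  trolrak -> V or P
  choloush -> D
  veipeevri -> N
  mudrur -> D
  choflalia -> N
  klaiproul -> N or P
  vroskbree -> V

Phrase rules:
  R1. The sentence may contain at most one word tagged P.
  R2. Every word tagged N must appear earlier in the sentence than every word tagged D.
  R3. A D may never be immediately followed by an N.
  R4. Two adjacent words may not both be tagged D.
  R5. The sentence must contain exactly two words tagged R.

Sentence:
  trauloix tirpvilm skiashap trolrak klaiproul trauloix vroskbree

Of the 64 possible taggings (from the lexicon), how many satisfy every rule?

Candidates per position — 1:trauloix {N,D}; 2:tirpvilm {V,R}; 3:skiashap {V,R}; 4:trolrak {V,P}; 5:klaiproul {N,P}; 6:trauloix {N,D}; 7:vroskbree {V}.
There are 64 candidate sequences in total.
Checking each against the rules leaves 7 sequences.
Count = 7.

7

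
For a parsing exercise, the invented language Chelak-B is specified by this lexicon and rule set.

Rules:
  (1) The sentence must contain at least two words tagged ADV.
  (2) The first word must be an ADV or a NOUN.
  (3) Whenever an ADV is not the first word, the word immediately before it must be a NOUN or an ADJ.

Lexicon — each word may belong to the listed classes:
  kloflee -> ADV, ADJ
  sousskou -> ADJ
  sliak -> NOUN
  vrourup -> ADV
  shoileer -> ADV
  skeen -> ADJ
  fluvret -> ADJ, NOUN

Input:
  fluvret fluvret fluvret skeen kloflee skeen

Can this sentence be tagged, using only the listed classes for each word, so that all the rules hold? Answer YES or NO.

Candidates per position — 1:fluvret {ADJ,NOUN}; 2:fluvret {ADJ,NOUN}; 3:fluvret {ADJ,NOUN}; 4:skeen {ADJ}; 5:kloflee {ADV,ADJ}; 6:skeen {ADJ}.
Rule 1 cannot be satisfied by any choice of tags from the lexicon.
So there is no consistent tagging.

NO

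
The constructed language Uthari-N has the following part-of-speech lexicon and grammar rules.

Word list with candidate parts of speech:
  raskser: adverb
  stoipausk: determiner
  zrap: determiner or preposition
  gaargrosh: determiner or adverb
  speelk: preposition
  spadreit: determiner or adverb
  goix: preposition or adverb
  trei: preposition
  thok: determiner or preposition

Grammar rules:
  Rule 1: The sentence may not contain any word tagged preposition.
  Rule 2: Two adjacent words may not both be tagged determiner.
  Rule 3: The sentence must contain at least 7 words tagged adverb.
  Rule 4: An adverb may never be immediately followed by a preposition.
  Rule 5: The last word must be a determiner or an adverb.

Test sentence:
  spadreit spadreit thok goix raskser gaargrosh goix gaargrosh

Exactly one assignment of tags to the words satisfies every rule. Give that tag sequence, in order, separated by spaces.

adverb adverb determiner adverb adverb adverb adverb adverb

Candidates per position — 1:spadreit {determiner,adverb}; 2:spadreit {determiner,adverb}; 3:thok {determiner,preposition}; 4:goix {preposition,adverb}; 5:raskser {adverb}; 6:gaargrosh {determiner,adverb}; 7:goix {preposition,adverb}; 8:gaargrosh {determiner,adverb}.
Position 1: tagging it determiner would leave rule 3 unsatisfiable, so it must be adverb.
Position 2: tagging it determiner would leave rule 3 unsatisfiable, so it must be adverb.
Position 3: tagging it preposition would leave rule 1 unsatisfiable, so it must be determiner.
Position 4: tagging it preposition would leave rule 1 unsatisfiable, so it must be adverb.
Position 6: tagging it determiner would leave rule 3 unsatisfiable, so it must be adverb.
Position 7: tagging it preposition would leave rule 1 unsatisfiable, so it must be adverb.
Position 8: tagging it determiner would leave rule 3 unsatisfiable, so it must be adverb.
The only consistent sequence is: adverb adverb determiner adverb adverb adverb adverb adverb.
Checking: rule 1 ✓; rule 2 ✓; rule 3 ✓; rule 4 ✓; rule 5 ✓.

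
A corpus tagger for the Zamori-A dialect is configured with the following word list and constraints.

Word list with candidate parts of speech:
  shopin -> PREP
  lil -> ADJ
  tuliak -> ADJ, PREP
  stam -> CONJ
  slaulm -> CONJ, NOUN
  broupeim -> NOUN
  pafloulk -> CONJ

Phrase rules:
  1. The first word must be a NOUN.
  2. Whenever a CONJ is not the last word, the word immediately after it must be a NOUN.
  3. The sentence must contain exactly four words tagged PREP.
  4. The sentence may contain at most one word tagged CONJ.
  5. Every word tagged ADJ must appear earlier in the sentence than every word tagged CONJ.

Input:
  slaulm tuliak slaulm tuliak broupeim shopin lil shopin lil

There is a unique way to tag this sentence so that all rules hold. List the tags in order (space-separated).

NOUN PREP NOUN PREP NOUN PREP ADJ PREP ADJ

Candidates per position — 1:slaulm {CONJ,NOUN}; 2:tuliak {ADJ,PREP}; 3:slaulm {CONJ,NOUN}; 4:tuliak {ADJ,PREP}; 5:broupeim {NOUN}; 6:shopin {PREP}; 7:lil {ADJ}; 8:shopin {PREP}; 9:lil {ADJ}.
Word 1 cannot be CONJ — rule 1 would then fail for every completion. It is NOUN.
Word 2 cannot be ADJ — rule 3 would then fail for every completion. It is PREP.
Word 3 cannot be CONJ — rule 2 would then fail for every completion. It is NOUN.
Word 4 cannot be ADJ — rule 3 would then fail for every completion. It is PREP.
So the tagging must be: NOUN PREP NOUN PREP NOUN PREP ADJ PREP ADJ.
Verifying each rule — rule 1 satisfied; rule 2 satisfied; rule 3 satisfied; rule 4 satisfied; rule 5 satisfied.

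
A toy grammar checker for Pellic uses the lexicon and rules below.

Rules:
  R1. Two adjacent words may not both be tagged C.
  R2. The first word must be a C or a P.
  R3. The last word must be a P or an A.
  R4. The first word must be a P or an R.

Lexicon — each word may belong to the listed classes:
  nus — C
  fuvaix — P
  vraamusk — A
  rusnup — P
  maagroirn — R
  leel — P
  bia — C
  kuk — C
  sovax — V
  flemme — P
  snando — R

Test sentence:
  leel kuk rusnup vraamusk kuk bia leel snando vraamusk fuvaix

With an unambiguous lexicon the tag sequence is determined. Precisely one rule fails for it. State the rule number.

1

Fixed tagging: P C P A C C P R A P.
Checking each rule: R1 ✗, R2 ✓, R3 ✓, R4 ✓.
Only rule 1 fails.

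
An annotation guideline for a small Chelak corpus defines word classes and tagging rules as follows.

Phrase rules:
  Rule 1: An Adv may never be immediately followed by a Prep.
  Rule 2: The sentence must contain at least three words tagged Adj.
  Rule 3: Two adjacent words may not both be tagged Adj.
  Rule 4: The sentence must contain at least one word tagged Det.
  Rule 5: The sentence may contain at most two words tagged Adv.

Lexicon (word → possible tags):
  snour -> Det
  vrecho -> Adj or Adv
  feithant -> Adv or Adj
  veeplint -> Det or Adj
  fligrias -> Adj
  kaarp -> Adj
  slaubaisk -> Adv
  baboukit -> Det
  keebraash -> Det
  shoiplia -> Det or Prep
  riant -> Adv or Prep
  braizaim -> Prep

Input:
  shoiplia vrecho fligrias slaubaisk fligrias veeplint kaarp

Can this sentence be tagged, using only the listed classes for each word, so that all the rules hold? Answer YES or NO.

YES

Candidates per position — 1:shoiplia {Det,Prep}; 2:vrecho {Adj,Adv}; 3:fligrias {Adj}; 4:slaubaisk {Adv}; 5:fligrias {Adj}; 6:veeplint {Det,Adj}; 7:kaarp {Adj}.
One satisfying assignment: Prep Adv Adj Adv Adj Det Adj.
Checking: rule 1 ok; rule 2 ok; rule 3 ok; rule 4 ok; rule 5 ok.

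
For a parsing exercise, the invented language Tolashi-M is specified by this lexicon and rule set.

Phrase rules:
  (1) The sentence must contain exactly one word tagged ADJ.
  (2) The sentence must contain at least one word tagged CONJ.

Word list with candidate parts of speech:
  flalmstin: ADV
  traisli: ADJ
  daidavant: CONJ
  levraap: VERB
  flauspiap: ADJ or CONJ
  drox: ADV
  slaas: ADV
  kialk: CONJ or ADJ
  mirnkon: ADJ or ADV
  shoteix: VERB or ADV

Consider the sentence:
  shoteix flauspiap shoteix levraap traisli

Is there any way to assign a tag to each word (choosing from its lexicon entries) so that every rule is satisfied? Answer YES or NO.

Candidates per position — 1:shoteix {VERB,ADV}; 2:flauspiap {ADJ,CONJ}; 3:shoteix {VERB,ADV}; 4:levraap {VERB}; 5:traisli {ADJ}.
One satisfying assignment: VERB CONJ VERB VERB ADJ.
Checking: rule 1 ✓; rule 2 ✓.

YES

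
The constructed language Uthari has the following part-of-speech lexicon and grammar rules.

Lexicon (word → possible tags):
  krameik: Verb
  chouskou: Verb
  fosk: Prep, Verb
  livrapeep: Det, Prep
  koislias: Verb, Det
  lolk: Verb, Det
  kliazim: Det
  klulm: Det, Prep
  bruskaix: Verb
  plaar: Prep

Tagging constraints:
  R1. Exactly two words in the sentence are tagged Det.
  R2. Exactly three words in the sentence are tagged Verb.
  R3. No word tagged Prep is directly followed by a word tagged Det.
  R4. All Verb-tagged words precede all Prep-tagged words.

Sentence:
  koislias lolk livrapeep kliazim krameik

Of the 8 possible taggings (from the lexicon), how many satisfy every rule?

1

Candidates per position — 1:koislias {Verb,Det}; 2:lolk {Verb,Det}; 3:livrapeep {Det,Prep}; 4:kliazim {Det}; 5:krameik {Verb}.
There are 8 candidate sequences in total.
The sequences that satisfy every rule: Verb Verb Det Det Verb.
Count = 1.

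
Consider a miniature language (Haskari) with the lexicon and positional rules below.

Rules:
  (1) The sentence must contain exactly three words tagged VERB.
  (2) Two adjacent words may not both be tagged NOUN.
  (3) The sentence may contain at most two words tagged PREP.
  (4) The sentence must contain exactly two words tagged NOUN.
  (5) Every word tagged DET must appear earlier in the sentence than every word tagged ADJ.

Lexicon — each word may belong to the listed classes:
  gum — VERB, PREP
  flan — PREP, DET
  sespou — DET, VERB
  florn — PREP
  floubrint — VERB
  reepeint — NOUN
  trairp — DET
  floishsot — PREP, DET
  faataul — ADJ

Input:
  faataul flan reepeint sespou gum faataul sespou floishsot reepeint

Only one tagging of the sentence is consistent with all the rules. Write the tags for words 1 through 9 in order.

ADJ PREP NOUN VERB VERB ADJ VERB PREP NOUN

Candidates per position — 1:faataul {ADJ}; 2:flan {PREP,DET}; 3:reepeint {NOUN}; 4:sespou {DET,VERB}; 5:gum {VERB,PREP}; 6:faataul {ADJ}; 7:sespou {DET,VERB}; 8:floishsot {PREP,DET}; 9:reepeint {NOUN}.
If word 2 were DET, no tagging could satisfy rule 5; so word 2 is PREP.
If word 4 were DET, no tagging could satisfy rule 1; so word 4 is VERB.
If word 5 were PREP, no tagging could satisfy rule 1; so word 5 is VERB.
If word 7 were DET, no tagging could satisfy rule 1; so word 7 is VERB.
If word 8 were DET, no tagging could satisfy rule 5; so word 8 is PREP.
The only consistent sequence is: ADJ PREP NOUN VERB VERB ADJ VERB PREP NOUN.
Checking: rule 1 satisfied; rule 2 satisfied; rule 3 satisfied; rule 4 satisfied; rule 5 satisfied.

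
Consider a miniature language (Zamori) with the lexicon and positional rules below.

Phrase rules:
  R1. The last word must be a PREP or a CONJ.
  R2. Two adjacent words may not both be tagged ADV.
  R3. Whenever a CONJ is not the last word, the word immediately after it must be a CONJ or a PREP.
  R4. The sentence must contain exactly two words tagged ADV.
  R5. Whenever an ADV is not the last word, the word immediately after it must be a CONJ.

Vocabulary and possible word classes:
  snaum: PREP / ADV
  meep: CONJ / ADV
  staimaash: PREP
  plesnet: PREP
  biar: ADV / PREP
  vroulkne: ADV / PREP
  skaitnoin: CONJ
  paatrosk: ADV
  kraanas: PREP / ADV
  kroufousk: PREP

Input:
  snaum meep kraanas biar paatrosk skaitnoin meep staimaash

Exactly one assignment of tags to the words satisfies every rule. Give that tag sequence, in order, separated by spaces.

ADV CONJ PREP PREP ADV CONJ CONJ PREP

Candidates per position — 1:snaum {PREP,ADV}; 2:meep {CONJ,ADV}; 3:kraanas {PREP,ADV}; 4:biar {ADV,PREP}; 5:paatrosk {ADV}; 6:skaitnoin {CONJ}; 7:meep {CONJ,ADV}; 8:staimaash {PREP}.
If word 2 were ADV, no tagging could satisfy rule 5; so word 2 is CONJ.
If word 3 were ADV, no tagging could satisfy rule 3; so word 3 is PREP.
If word 4 were ADV, no tagging could satisfy rule 2; so word 4 is PREP.
If word 7 were ADV, no tagging could satisfy rule 3; so word 7 is CONJ.
If word 1 were PREP, no tagging could satisfy rule 4; so word 1 is ADV.
So the tagging must be: ADV CONJ PREP PREP ADV CONJ CONJ PREP.
Check: rule 1 ok; rule 2 ok; rule 3 ok; rule 4 ok; rule 5 ok.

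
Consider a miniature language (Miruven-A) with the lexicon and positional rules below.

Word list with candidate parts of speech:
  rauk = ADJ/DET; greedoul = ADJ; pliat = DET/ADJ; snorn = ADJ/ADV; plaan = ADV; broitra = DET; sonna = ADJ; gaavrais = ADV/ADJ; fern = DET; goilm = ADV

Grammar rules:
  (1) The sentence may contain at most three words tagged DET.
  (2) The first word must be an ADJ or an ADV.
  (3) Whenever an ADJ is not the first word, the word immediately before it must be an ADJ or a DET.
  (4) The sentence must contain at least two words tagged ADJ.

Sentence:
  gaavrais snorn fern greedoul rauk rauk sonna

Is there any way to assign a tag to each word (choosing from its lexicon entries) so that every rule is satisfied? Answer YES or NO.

Candidates per position — 1:gaavrais {ADV,ADJ}; 2:snorn {ADJ,ADV}; 3:fern {DET}; 4:greedoul {ADJ}; 5:rauk {ADJ,DET}; 6:rauk {ADJ,DET}; 7:sonna {ADJ}.
One satisfying assignment: ADJ ADJ DET ADJ DET ADJ ADJ.
Verifying each rule — rule 1 ✓; rule 2 ✓; rule 3 ✓; rule 4 ✓.

YES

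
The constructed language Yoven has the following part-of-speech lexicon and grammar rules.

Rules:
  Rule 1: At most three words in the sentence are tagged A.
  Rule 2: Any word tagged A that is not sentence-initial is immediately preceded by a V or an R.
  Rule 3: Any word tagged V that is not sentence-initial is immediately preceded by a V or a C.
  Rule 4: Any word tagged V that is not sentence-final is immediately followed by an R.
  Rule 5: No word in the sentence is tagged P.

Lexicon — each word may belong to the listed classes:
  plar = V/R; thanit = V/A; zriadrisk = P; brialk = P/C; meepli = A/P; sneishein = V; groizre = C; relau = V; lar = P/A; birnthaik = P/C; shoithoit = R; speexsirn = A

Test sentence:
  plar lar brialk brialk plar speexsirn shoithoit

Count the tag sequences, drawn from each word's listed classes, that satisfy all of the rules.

1

Candidates per position — 1:plar {V,R}; 2:lar {P,A}; 3:brialk {P,C}; 4:brialk {P,C}; 5:plar {V,R}; 6:speexsirn {A}; 7:shoithoit {R}.
There are 32 candidate sequences in total.
The sequences that satisfy every rule: R A C C R A R.
Count = 1.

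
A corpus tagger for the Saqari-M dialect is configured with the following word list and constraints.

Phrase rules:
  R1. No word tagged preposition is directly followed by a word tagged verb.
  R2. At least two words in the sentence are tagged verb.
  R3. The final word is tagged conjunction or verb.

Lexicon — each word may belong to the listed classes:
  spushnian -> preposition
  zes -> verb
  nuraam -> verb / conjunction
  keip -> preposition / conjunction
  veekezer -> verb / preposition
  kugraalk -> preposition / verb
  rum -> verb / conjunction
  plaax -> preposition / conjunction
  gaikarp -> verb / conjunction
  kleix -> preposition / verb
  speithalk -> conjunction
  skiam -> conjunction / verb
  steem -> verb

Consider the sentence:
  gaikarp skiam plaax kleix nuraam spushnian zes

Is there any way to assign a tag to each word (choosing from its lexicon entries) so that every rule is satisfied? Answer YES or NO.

NO

Candidates per position — 1:gaikarp {verb,conjunction}; 2:skiam {conjunction,verb}; 3:plaax {preposition,conjunction}; 4:kleix {preposition,verb}; 5:nuraam {verb,conjunction}; 6:spushnian {preposition}; 7:zes {verb}.
Rule 1 cannot be satisfied by any choice of tags from the lexicon.
So there is no consistent tagging.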